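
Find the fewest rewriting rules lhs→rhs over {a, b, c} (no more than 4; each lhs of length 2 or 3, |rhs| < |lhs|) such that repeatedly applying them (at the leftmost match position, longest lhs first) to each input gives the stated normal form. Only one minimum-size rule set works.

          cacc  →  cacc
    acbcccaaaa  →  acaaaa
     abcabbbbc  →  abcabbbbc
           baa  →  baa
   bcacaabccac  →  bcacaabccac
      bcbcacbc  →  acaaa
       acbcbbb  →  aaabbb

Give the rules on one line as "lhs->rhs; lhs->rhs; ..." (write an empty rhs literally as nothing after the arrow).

aac->; bcb->a; cbc->aa

  | cacc
  | acbcccaaaa => aaaccaaaa => acaaaa
  | abcabbbbc
  | baa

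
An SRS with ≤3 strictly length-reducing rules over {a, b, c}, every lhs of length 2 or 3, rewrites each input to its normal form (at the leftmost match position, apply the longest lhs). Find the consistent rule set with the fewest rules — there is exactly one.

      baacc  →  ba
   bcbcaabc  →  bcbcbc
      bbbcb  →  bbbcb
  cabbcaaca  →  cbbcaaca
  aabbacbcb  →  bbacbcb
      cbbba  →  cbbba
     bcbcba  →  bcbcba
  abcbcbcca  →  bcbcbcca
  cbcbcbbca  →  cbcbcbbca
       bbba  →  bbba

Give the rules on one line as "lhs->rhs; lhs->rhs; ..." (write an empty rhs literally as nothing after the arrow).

  | baacc => ba
  | bcbcaabc => bcbcabc => bcbcbc
  | bbbcb
  | cabbcaaca => cbbcaaca

ab->b; acc->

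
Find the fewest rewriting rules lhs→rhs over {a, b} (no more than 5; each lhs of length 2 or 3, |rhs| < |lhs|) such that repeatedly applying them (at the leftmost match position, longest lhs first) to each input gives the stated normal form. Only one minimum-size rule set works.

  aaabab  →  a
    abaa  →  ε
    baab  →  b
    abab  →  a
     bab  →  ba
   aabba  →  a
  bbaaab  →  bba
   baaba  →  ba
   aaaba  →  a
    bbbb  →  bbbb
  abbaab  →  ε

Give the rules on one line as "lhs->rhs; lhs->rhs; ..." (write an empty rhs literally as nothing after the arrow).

aa->; aab->aa; ab->a; aba->a

  | aaabab => abab => ab => a
  | abaa => aa => ε
  | baab => baa => b
  | abab => ab => a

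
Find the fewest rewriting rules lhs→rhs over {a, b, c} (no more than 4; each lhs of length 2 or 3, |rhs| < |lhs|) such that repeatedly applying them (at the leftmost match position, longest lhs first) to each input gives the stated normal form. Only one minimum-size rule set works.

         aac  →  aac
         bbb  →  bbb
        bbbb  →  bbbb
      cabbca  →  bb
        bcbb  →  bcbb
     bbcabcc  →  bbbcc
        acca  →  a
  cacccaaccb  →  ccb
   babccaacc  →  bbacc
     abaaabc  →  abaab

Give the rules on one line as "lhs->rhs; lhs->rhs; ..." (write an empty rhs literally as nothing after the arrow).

  | aac
  | bbb
  | bbbb
  | cabbca => bbca => bb

abc->b; ca->; cca->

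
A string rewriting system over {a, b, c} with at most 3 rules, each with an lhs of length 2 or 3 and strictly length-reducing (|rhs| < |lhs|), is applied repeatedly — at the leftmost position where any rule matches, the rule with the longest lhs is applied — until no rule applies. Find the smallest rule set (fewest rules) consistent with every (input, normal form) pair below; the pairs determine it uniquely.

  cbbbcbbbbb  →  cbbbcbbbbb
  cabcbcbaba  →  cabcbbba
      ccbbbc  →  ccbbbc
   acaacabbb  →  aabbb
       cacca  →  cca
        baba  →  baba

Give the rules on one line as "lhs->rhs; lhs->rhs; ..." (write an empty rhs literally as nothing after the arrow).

ac->; cba->b

  | cbbbcbbbbb
  | cabcbcbaba => cabcbbba
  | ccbbbc
  | acaacabbb => aacabbb => aabbb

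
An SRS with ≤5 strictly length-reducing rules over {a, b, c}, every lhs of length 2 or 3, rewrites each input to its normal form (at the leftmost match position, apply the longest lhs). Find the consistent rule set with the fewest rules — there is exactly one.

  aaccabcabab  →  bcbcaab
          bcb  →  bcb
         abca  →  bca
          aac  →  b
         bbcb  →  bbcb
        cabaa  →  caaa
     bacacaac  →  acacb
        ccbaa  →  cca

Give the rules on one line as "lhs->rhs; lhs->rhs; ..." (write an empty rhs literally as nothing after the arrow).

  | aaccabcabab => bcabcabab => bcbcabab => bcbcaab
  | bcb
  | abca => bca
  | aac => b

aac->b; abc->bc; ba->a; cba->c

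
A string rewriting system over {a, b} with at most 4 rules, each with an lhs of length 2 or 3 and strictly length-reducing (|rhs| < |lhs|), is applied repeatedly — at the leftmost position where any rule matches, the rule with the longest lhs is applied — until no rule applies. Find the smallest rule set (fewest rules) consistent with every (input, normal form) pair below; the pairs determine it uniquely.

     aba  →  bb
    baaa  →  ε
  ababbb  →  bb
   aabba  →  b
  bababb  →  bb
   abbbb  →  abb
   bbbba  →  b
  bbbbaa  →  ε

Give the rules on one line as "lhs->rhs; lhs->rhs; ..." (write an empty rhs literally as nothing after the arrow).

aa->; aba->bb; ba->; bbb->bb

  | aba => bb
  | baaa => aa => ε
  | ababbb => bbbbb => bbbb => bbb => bb
  | aabba => bba => b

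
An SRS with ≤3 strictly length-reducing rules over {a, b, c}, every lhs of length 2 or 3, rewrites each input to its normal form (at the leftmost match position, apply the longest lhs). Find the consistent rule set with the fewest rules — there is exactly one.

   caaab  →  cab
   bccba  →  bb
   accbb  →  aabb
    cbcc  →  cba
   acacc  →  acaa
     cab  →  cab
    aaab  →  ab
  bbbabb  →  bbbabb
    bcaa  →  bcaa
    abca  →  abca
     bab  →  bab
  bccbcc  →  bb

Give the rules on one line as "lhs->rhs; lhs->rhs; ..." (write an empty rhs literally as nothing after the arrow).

aaa->a; aba->b; cc->a

  | caaab => cab
  | bccba => baba => bb
  | accbb => aabb
  | cbcc => cba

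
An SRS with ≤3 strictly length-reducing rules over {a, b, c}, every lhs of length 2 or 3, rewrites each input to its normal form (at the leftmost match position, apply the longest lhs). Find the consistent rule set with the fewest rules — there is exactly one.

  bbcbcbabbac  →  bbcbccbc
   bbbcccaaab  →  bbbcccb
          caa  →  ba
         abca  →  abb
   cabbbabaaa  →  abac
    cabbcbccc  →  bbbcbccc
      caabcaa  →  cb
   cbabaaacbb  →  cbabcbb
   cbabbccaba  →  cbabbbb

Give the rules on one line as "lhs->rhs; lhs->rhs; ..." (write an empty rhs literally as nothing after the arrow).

baa->c; bba->ab; ca->b

  | bbcbcbabbac => bbcbcbaabc => bbcbccbc
  | bbbcccaaab => bbbccbaab => bbbcccb
  | caa => ba
  | abca => abb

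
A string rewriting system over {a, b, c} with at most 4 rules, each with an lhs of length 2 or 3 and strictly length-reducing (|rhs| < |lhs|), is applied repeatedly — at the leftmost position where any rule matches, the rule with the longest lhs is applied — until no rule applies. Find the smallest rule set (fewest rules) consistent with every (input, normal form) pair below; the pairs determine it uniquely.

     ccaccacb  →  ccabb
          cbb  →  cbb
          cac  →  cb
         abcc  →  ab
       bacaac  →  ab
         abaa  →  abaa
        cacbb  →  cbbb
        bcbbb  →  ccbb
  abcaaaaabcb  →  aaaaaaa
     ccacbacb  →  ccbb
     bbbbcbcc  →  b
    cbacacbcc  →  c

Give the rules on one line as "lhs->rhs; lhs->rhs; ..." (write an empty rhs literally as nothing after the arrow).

ac->b; bac->; bc->a; bcb->cc

  | ccaccacb => ccbcacb => ccaacb => ccabb
  | cbb
  | cac => cb
  | abcc => aac => ab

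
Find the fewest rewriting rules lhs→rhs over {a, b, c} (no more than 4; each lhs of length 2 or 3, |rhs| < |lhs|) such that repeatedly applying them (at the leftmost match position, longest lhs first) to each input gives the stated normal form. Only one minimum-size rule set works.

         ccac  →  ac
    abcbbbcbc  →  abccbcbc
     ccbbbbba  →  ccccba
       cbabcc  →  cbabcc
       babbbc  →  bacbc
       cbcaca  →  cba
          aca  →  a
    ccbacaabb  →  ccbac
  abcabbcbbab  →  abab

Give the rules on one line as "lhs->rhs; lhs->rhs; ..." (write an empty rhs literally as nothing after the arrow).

aa->a; bb->c; ca->a

  | ccac => cac => ac
  | abcbbbcbc => abccbcbc
  | ccbbbbba => cccbbba => ccccba
  | cbabcc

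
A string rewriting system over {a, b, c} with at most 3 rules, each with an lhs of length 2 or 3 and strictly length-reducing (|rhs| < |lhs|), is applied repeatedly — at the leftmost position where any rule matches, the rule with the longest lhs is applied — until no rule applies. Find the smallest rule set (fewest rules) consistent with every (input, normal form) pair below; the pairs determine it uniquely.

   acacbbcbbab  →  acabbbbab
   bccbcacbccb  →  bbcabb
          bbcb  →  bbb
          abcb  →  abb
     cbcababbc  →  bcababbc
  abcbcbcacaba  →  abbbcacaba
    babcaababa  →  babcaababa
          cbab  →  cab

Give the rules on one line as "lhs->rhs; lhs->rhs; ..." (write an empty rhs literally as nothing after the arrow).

  | acacbbcbbab => acabbcbbab => acabbbbab
  | bccbcacbccb => bcbcacbccb => bbcacbccb => bbcabccb => bbcabcb => bbcabb
  | bbcb => bbb
  | abcb => abb

cb->b; cba->ca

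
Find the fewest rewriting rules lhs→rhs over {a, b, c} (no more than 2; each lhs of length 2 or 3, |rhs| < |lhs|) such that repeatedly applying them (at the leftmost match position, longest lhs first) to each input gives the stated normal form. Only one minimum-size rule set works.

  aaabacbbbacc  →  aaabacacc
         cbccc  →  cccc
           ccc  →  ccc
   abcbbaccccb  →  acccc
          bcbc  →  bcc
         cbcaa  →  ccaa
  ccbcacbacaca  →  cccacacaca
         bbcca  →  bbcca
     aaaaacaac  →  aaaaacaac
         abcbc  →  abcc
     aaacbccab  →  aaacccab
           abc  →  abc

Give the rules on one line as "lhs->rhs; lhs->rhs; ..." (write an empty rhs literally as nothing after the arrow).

bca->; cb->c

  | aaabacbbbacc => aaabacbbacc => aaabacbacc => aaabacacc
  | cbccc => cccc
  | ccc
  | abcbbaccccb => abcbaccccb => abcaccccb => accccb => acccc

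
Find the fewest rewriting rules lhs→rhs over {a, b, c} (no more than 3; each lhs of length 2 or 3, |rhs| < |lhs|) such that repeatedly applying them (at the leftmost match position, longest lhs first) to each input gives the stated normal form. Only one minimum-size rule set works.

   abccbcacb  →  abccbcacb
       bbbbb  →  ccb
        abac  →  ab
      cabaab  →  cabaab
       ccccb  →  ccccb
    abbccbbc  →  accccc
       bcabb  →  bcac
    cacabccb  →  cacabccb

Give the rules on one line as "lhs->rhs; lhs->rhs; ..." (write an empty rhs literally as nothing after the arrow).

bac->b; bb->c

  | abccbcacb
  | bbbbb => cbbb => ccb
  | abac => ab
  | cabaab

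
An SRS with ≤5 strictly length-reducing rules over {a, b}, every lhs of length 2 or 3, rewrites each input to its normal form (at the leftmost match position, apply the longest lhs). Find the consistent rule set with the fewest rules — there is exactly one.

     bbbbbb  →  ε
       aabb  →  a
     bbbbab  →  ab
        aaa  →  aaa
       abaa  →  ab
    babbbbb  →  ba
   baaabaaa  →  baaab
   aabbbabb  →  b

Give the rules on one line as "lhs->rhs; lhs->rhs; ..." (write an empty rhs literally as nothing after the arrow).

aba->ab; abb->; bab->ba; bb->

  | bbbbbb => bbbb => bb => ε
  | aabb => a
  | bbbbab => bbab => ab
  | aaa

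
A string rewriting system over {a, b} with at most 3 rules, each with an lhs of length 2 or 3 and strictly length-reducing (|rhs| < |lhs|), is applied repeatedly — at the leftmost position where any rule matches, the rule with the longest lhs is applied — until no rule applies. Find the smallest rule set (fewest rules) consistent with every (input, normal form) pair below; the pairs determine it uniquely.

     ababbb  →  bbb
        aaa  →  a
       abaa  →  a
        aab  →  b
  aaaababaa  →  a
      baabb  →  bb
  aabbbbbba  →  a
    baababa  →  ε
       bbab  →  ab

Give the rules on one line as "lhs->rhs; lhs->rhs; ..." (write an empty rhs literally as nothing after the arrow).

aa->; ba->a

  | ababbb => aabbb => bbb
  | aaa => a
  | abaa => aaa => a
  | aab => b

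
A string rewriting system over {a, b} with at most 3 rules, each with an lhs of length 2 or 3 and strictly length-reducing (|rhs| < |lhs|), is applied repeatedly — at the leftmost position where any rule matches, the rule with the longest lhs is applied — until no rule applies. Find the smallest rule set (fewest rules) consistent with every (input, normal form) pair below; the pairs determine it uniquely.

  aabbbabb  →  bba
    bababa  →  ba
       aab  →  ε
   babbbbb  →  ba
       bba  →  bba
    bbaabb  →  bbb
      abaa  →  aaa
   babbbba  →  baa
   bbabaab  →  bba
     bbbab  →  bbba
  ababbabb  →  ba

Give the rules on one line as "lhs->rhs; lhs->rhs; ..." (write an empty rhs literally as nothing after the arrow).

aab->; ab->a

  | aabbbabb => bbabb => bbab => bba
  | bababa => baaba => ba
  | aab => ε
  | babbbbb => babbbb => babbb => babb => bab => ba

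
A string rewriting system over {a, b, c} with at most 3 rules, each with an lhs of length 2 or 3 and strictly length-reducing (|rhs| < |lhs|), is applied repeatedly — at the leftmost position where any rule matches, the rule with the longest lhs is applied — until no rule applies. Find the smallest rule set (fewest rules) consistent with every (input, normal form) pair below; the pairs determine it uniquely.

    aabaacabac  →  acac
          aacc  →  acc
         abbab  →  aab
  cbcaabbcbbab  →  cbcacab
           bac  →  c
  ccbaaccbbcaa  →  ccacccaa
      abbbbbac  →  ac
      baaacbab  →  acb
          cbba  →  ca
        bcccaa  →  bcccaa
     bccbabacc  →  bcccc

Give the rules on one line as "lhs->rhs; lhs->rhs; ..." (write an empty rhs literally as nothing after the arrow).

  | aabaacabac => aaacabac => aacabac => acabac => acac
  | aacc => acc
  | abbab => aab
  | cbcaabbcbbab => cbcaacbbab => cbcacbbab => cbcacab

aac->ac; ba->; bb->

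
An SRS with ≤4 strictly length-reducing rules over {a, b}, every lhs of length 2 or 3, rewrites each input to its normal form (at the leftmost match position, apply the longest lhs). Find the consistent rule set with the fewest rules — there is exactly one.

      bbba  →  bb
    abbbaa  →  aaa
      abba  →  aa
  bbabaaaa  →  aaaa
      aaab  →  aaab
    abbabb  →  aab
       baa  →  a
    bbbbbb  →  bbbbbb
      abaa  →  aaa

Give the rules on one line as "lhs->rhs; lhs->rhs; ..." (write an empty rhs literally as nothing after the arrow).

aba->aa; abb->ab; ba->; bab->a

  | bbba => bb
  | abbbaa => abbaa => abaa => aaa
  | abba => aba => aa
  | bbabaaaa => baaaaa => aaaa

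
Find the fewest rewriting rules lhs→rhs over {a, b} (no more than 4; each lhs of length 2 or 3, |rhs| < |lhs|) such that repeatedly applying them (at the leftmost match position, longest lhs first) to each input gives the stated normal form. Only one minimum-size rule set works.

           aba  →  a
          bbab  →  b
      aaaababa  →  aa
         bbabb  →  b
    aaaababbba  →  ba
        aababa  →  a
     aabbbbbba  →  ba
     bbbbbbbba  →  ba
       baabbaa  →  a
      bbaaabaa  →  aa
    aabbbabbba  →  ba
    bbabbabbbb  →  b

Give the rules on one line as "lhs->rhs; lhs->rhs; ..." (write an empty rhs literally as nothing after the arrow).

aab->; ab->; baa->a; bb->b

  | aba => a
  | bbab => bab => b
  | aaaababa => aaaba => aa
  | bbabb => babb => bb => b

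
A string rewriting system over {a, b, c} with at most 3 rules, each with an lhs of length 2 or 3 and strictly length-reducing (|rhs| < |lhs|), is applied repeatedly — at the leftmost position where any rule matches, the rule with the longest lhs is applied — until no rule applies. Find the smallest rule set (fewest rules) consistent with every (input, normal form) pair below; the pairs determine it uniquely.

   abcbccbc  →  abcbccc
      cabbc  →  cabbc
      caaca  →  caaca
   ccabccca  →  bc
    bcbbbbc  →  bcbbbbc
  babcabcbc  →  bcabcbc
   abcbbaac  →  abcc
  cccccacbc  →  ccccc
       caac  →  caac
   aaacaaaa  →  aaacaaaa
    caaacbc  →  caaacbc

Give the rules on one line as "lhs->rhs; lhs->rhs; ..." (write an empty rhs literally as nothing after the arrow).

ba->; cca->; ccb->cc

  | abcbccbc => abcbccc
  | cabbc
  | caaca
  | ccabccca => bccca => bc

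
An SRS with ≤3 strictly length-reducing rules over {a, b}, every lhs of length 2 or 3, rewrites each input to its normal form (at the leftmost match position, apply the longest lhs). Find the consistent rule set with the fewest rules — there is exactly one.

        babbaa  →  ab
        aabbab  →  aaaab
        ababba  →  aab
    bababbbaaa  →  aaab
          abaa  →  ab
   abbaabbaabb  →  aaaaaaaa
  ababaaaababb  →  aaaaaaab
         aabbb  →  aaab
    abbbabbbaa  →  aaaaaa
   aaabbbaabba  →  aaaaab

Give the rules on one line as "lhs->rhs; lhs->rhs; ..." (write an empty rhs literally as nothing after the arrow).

ba->b; bb->a

  | babbaa => bbbaa => abaa => aba => ab
  | aabbab => aaaab
  | ababba => abbba => aaba => aab
  | bababbbaaa => bbabbbaaa => aabbbaaa => aaabaaa => aaabaa => aaaba => aaab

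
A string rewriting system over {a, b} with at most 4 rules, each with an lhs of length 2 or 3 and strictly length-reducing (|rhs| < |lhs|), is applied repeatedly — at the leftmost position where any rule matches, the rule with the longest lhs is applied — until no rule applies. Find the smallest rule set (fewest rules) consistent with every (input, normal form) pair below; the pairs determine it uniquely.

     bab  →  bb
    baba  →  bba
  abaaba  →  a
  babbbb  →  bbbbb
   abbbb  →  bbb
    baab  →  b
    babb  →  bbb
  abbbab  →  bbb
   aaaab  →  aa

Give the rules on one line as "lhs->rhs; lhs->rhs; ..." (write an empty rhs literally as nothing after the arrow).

aab->; ab->; bab->bb

  | bab => bb
  | baba => bba
  | abaaba => aaba => a
  | babbbb => bbbbb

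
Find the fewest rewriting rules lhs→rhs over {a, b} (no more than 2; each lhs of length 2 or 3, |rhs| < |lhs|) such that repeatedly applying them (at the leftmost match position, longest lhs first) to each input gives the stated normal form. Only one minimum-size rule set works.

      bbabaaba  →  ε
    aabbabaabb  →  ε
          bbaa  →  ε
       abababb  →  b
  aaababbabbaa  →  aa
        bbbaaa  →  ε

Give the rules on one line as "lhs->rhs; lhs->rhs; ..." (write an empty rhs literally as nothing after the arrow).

  | bbabaaba => bbaaba => baba => ba => ε
  | aabbabaabb => ababaabb => abaabb => aabb => ab => ε
  | bbaa => ba => ε
  | abababb => ababb => abb => b

ab->; ba->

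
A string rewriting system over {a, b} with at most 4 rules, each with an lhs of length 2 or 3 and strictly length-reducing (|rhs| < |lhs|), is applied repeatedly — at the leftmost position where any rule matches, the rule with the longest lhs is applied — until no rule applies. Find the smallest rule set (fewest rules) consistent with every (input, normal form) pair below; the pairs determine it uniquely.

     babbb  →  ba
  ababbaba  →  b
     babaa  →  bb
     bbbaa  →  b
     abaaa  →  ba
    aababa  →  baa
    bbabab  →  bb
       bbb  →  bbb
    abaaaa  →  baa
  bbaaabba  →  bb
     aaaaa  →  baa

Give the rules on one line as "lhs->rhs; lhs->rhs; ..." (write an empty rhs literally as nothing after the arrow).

aaa->b; aab->b; ab->a; bba->b

  | babbb => babb => bab => ba
  | ababbaba => aabbaba => bbaba => bba => b
  | babaa => baaa => bb
  | bbbaa => bba => b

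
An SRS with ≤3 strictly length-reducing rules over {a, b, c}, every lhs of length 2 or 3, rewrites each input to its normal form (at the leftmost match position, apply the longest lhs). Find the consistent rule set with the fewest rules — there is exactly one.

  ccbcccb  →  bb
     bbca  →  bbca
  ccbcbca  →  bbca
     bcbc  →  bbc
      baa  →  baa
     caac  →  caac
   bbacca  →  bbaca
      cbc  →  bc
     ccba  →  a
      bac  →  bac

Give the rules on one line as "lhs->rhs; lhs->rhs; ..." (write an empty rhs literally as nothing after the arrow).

  | ccbcccb => cbcccb => bcccb => bccb => bcb => bb
  | bbca
  | ccbcbca => cbcbca => bcbca => bbca
  | bcbc => bbc

cb->b; cba->a; cc->c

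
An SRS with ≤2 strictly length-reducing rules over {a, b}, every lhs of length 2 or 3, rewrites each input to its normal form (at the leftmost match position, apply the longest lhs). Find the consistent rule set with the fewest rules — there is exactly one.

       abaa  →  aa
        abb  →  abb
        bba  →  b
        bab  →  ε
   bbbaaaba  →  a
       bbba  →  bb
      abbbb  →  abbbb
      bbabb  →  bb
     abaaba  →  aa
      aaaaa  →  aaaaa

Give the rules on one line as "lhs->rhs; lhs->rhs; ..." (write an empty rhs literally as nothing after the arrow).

ba->; bab->

  | abaa => aa
  | abb
  | bba => b
  | bab => ε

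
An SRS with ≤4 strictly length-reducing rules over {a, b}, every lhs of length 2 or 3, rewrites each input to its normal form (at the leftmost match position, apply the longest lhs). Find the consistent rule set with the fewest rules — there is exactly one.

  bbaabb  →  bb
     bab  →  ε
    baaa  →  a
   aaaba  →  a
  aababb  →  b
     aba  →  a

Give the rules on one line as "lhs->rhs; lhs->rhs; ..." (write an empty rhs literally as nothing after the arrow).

  | bbaabb => baabb => aabb => bb
  | bab => ab => ε
  | baaa => aaa => a
  | aaaba => aba => a

aa->; ab->; ba->a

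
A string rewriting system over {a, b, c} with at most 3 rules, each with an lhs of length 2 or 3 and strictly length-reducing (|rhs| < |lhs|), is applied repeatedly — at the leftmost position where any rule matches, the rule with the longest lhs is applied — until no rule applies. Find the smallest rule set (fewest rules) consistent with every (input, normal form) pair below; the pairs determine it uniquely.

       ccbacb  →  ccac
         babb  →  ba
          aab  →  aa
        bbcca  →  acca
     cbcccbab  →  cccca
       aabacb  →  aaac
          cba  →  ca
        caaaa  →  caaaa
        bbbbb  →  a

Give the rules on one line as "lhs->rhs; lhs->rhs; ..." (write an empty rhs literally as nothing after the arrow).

  | ccbacb => ccacb => ccac
  | babb => bab => ba
  | aab => aa
  | bbcca => acca

ab->a; bb->a; cb->c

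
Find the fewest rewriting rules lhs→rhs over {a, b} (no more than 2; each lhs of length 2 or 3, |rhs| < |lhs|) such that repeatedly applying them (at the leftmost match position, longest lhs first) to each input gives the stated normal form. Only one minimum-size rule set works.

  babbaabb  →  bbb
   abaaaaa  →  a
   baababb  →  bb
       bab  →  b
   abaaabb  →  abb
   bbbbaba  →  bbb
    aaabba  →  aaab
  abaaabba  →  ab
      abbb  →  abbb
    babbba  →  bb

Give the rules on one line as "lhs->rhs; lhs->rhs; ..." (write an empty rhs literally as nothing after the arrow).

ba->; baa->ba

  | babbaabb => bbaabb => bbabb => bbb
  | abaaaaa => abaaaa => abaaa => abaa => aba => a
  | baababb => bababb => babb => bb
  | bab => b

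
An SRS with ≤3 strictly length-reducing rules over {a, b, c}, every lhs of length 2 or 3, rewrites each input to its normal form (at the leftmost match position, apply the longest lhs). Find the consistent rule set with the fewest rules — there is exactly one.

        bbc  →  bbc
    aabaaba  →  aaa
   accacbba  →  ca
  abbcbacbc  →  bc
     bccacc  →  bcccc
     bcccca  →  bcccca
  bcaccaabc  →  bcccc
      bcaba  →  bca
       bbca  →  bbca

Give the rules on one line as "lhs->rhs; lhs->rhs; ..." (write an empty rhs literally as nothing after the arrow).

ab->; ac->c; cb->

  | bbc
  | aabaaba => aaaba => aaa
  | accacbba => ccacbba => cccbba => ccba => ca
  | abbcbacbc => bcbacbc => bacbc => bcbc => bc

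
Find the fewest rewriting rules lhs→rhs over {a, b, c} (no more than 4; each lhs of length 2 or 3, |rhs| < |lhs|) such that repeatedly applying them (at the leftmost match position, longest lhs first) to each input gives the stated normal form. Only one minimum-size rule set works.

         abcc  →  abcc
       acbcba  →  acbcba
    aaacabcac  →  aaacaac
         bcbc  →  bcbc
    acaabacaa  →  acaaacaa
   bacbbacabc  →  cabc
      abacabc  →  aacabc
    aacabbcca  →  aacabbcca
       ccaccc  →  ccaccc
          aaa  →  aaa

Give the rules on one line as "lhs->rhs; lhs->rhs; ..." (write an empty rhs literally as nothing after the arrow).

  | abcc
  | acbcba
  | aaacabcac => aaacaac
  | bcbc

aba->aa; bac->c; bca->a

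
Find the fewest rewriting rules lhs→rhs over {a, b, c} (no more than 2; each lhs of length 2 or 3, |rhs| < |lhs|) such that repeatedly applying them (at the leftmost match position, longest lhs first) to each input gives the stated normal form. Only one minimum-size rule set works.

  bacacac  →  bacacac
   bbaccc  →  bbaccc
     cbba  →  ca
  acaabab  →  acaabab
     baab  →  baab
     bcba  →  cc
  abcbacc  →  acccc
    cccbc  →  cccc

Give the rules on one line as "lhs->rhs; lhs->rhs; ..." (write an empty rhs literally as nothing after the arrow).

  | bacacac
  | bbaccc
  | cbba => cba => ca
  | acaabab

bca->cc; cb->c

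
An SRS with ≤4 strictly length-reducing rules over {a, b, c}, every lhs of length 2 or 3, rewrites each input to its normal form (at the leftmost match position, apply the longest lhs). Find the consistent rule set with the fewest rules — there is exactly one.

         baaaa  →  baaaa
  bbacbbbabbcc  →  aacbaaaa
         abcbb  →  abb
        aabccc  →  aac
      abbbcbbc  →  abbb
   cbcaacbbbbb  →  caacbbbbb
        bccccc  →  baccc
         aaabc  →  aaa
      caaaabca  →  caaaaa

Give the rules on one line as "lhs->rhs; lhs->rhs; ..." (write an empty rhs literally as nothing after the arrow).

aba->a; bba->aa; bc->; bcc->ba

  | baaaa
  | bbacbbbabbcc => aacbbbabbcc => aacbaabbcc => aacbaabba => aacbaaaa
  | abcbb => abb
  | aabccc => aabac => aac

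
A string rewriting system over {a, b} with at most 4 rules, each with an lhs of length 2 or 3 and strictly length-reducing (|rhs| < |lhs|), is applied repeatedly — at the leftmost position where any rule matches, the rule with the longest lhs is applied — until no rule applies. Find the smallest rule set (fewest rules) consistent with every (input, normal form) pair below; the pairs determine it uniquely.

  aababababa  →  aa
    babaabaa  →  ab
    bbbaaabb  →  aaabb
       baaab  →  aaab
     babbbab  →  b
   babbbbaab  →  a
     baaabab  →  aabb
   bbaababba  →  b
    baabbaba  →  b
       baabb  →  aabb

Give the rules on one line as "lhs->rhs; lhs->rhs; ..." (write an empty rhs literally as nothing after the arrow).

  | aababababa => abbababa => abaaba => baba => aa
  | babaabaa => aaabaa => aaba => ab
  | bbbaaabb => bbaaabb => baaabb => aaabb
  | baaab => aaab

aba->b; ba->a; bab->a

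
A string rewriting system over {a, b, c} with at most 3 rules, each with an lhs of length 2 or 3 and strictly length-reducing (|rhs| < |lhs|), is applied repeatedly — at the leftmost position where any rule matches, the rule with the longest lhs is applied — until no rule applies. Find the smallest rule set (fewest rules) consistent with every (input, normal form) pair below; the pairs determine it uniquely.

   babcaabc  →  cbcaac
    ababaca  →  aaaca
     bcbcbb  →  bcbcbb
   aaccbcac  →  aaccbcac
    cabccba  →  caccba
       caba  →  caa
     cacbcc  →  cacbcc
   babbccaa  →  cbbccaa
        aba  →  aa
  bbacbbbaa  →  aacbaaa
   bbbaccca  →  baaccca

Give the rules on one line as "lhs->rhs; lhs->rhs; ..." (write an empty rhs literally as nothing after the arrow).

  | babcaabc => cbcaabc => cbcaac
  | ababaca => aabaca => aaaca
  | bcbcbb
  | aaccbcac

ab->a; bab->cb; bba->aa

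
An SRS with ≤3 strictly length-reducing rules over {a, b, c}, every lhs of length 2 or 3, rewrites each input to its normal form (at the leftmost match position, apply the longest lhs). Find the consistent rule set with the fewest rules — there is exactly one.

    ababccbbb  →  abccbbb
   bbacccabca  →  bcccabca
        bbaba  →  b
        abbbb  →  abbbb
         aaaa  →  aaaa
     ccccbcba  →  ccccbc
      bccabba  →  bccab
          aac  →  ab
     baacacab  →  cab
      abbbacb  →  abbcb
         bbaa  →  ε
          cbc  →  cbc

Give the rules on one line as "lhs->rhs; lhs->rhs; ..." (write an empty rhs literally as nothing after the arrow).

  | ababccbbb => abccbbb
  | bbacccabca => bcccabca
  | bbaba => bba => b
  | abbbb

ac->b; ba->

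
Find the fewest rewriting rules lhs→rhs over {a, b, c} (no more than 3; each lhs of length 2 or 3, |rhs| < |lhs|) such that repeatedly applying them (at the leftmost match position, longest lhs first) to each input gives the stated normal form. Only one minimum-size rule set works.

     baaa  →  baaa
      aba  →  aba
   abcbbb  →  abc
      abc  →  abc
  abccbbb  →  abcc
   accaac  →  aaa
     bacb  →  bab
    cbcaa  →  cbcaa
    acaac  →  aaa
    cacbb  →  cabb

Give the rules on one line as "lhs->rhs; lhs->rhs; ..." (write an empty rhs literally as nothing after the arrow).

  | baaa
  | aba
  | abcbbb => abc
  | abc

ac->a; bbb->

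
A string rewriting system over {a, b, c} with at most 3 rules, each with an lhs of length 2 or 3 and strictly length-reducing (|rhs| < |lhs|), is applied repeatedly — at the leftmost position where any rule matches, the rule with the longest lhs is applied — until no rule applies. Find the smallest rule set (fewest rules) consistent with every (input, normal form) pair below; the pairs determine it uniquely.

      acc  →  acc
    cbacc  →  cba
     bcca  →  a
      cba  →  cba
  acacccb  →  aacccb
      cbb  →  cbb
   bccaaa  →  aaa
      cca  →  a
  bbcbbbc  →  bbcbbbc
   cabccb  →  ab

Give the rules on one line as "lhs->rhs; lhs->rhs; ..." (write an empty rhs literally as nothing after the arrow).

  | acc
  | cbacc => cbac => cba
  | bcca => a
  | cba

bac->ba; bcc->; ca->a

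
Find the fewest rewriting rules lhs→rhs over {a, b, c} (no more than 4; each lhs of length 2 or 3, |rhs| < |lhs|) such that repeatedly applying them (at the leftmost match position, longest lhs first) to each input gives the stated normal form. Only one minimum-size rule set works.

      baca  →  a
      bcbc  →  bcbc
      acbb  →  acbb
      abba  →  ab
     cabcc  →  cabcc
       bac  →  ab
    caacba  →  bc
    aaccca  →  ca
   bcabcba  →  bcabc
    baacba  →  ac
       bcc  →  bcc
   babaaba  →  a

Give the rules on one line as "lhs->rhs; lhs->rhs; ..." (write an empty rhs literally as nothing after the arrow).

acc->c; ba->; bac->ab; caa->b

  | baca => aba => a
  | bcbc
  | acbb
  | abba => ab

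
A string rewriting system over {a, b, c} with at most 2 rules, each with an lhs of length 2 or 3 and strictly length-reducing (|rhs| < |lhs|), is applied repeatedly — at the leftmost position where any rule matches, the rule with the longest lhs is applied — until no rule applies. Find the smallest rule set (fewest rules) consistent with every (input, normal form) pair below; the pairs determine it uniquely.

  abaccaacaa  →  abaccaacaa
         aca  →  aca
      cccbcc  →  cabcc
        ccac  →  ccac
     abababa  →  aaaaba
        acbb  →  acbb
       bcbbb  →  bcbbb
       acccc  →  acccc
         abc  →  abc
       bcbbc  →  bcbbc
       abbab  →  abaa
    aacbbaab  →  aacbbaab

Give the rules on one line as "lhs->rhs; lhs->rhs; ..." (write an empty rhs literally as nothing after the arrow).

  | abaccaacaa
  | aca
  | cccbcc => cabcc
  | ccac

bab->aa; ccb->ab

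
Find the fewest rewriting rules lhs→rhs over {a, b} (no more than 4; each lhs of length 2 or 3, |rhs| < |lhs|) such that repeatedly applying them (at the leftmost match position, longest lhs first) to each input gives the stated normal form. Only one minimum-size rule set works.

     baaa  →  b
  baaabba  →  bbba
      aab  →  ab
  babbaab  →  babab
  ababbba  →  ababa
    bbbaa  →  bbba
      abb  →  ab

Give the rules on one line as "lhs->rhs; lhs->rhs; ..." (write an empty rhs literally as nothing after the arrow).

aa->a; aaa->; abb->ab

  | baaa => b
  | baaabba => bbba
  | aab => ab
  | babbaab => babaab => babab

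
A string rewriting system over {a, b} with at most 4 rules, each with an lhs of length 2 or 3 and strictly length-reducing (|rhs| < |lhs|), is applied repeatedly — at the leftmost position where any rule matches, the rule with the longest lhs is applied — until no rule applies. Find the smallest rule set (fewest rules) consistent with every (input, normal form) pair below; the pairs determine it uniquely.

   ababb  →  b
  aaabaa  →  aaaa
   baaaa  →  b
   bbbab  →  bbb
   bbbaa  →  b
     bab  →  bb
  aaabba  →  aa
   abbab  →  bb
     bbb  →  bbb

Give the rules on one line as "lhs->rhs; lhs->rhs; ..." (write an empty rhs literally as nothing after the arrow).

ab->; ba->b; bba->b

  | ababb => abb => b
  | aaabaa => aaaa
  | baaaa => baaa => baa => ba => b
  | bbbab => bbb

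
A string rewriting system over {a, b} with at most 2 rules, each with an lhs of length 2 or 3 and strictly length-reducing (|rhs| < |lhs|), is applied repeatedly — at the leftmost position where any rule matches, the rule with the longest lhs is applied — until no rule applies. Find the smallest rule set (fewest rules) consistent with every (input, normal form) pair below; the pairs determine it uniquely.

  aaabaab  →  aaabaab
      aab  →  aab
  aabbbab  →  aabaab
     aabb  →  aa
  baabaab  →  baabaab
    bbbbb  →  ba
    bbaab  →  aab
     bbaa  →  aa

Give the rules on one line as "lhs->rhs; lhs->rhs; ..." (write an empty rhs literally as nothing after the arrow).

bb->; bbb->ba

  | aaabaab
  | aab
  | aabbbab => aabaab
  | aabb => aa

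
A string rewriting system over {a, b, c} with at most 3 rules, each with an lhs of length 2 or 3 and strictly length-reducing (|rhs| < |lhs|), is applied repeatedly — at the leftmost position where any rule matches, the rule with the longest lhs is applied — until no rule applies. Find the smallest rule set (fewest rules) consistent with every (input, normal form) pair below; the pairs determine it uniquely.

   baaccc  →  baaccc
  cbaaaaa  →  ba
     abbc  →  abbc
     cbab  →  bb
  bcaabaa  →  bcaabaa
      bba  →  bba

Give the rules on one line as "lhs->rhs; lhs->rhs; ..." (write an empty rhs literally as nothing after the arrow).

aaa->; cba->b

  | baaccc
  | cbaaaaa => baaaa => ba
  | abbc
  | cbab => bb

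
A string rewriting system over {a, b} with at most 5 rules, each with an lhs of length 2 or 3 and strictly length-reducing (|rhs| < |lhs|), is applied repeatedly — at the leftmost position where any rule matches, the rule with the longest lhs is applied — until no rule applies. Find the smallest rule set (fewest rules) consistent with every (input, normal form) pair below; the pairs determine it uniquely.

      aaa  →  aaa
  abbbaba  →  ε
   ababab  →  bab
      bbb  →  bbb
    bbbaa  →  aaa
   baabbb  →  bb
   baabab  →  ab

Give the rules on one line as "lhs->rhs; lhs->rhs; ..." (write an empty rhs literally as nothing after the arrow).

  | aaa
  | abbbaba => abaaba => aba => ε
  | ababab => bab
  | bbb

aab->; aba->; baa->aa; bba->aa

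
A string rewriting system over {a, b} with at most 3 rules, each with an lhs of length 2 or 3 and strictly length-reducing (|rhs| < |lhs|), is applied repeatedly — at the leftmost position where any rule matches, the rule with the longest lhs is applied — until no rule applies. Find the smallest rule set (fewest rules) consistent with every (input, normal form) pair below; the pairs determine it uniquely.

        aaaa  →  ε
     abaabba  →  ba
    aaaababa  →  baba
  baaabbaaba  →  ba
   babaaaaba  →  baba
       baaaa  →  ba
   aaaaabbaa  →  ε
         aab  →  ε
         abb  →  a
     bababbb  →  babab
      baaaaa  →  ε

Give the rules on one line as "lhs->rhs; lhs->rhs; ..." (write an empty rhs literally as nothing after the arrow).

  | aaaa => baa => bb => ε
  | abaabba => abbbba => abba => aaa => ba
  | aaaababa => baababa => bbbaba => baba
  | baaabbaaba => bbabbaaba => aabbaaba => bbbaaba => baaba => bbba => ba

aa->b; bb->; bba->aa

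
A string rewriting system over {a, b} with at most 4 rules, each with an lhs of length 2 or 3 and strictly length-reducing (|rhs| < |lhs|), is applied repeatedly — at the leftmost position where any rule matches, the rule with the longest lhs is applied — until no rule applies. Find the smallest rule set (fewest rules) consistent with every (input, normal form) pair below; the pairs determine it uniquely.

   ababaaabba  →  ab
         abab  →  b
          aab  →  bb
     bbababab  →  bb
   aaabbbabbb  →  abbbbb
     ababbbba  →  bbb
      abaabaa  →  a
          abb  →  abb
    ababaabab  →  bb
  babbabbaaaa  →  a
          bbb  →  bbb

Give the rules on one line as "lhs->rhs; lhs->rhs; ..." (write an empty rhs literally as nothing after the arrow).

  | ababaaabba => baaabba => aaabba => babba => abba => ab
  | abab => b
  | aab => bb
  | bbababab => bbabab => bbab => bb

aa->b; aba->; ba->a; bba->b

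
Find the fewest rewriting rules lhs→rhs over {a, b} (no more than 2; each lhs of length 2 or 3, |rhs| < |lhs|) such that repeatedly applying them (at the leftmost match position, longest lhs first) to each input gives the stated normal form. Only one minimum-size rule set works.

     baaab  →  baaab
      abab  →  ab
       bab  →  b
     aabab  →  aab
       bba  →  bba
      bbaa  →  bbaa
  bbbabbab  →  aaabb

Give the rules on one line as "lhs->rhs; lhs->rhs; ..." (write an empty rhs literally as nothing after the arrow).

  | baaab
  | abab => ab
  | bab => b
  | aabab => aab

bab->b; bbb->aa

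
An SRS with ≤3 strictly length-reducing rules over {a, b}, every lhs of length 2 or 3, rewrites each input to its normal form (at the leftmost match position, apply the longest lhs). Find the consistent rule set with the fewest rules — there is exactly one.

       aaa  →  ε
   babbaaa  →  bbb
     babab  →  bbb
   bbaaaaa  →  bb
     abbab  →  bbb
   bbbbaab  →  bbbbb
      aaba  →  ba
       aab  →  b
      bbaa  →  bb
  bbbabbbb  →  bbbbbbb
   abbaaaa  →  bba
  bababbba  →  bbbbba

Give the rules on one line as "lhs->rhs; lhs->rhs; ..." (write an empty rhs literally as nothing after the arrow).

  | aaa => ε
  | babbaaa => bbbaaa => bbb
  | babab => bbab => bbb
  | bbaaaaa => bbaa => bb

aa->; aaa->; ab->b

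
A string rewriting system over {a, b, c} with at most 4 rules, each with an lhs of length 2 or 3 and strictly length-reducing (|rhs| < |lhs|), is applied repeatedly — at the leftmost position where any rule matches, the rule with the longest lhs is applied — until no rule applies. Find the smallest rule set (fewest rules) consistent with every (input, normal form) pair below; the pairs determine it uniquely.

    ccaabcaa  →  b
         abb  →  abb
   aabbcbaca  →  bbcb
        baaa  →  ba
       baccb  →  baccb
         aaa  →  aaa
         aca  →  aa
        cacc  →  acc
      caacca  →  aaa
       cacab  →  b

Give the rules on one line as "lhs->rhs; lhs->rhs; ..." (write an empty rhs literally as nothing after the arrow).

  | ccaabcaa => caabcaa => aabcaa => bcaa => baa => b
  | abb
  | aabbcbaca => bbcbaca => bbcbaa => bbcb
  | baaa => ba

aab->b; baa->b; ca->a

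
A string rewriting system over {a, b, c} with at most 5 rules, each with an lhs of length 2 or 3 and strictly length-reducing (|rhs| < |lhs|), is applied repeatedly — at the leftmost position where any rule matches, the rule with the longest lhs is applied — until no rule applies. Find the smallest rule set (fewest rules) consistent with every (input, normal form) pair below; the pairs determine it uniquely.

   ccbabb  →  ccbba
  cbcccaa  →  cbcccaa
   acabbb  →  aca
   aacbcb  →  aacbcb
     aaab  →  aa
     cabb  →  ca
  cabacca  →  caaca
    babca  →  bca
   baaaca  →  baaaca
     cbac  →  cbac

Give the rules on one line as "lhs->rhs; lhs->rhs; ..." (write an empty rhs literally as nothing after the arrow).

  | ccbabb => ccbba
  | cbcccaa
  | acabbb => acabb => acab => aca
  | aacbcb

ab->; abb->ba; acc->ac; cab->ca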